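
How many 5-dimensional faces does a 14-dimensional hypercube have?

An n-cube has C(n,k)·2^(n-k) k-faces. Here C(14,5)·2^9 = 2002·512 = 1025024.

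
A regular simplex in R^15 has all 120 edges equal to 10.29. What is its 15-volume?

Volume = 10.29^15 · √(16/2^15) / 15! ≈ 25.9457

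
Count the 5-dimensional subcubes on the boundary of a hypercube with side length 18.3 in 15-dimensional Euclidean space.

Number of 5-faces = C(15,5) · 2^(15-5) = 3003 · 1024 = 3075072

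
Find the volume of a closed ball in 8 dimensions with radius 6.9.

Volume = π^{8/2}·(6.9)^8/Γ(5) ≈ 2.08536e+07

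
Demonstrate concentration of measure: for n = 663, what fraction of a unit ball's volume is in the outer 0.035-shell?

1 - (1-0.035)^663 ≈ 1 - 5.516e-11 ≈ (100 - 5.52e-09)%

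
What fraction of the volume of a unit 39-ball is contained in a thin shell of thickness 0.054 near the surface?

Shell fraction = 1 - (1-0.054)^39 ≈ 0.88525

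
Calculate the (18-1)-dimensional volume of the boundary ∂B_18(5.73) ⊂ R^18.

S_18(5.73) = 2·π^(18/2)·(5.73)^17 / Γ(18/2) ≈ 1.14416e+13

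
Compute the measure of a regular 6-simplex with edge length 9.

V_6 = √(7) · 9^6 / (6! · 2^(6/2)) ≈ 244.108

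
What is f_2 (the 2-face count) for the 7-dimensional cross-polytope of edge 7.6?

Number of 2-faces = 2^(2+1) · C(7,2+1) = 8 · 35 = 280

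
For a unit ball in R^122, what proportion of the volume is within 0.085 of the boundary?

V(inner)/V(outer) = ((1-0.085)/1)^122 ≈ 1.965e-05, so the shell fraction is 0.99998.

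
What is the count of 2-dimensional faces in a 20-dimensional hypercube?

f_2(20-cube) = (20 choose 2) · 2^18 = 49807360.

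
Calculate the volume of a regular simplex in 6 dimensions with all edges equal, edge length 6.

V_6 = √(7) · 6^6 / (6! · 2^(6/2)) ≈ 21.4306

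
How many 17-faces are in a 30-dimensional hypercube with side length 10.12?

Choose 17 of 30 axes to span the face (C(30,17) = 119759850 ways), then fix each of the remaining 13 coordinates at one of its two extreme values (2^13 = 8192 ways): 119759850·8192 = 981072691200.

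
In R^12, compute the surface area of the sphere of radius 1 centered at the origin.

|∂B_12(1)| = π^6/60 ≈ 16.0232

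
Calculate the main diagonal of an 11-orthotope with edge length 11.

||(11,11,...,11)|| = √(11)·11 ≈ 36.4829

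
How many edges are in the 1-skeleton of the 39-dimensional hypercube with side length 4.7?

Each of the 2^39 = 549755813888 vertices has degree 39; total edges = 39·2^39/2 = 10720238370816.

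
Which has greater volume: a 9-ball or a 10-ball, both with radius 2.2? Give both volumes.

V_9(2.2) ≈ 3982.19. V_10(2.2) ≈ 6773.22. The 10-ball is larger.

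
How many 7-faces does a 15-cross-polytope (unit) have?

An n-cross-polytope has 2^(k+1)·C(n,k+1) k-faces. Here 2^8·C(15,8) = 256·6435 = 1647360.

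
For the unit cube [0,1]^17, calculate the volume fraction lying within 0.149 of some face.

The inner cube has side 1-2·0.149 = 0.702 and volume (0.702)^17 ≈ 0.002442, so the shell holds 0.997558 of the volume.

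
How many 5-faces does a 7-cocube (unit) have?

Each 5-face is the convex hull of 6 vertices, one chosen as ±e_i from each of 6 distinct axes: 2^6·C(7,6) = 448.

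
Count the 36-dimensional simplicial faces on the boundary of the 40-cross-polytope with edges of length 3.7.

f_36(40-orthoplex) = 2^37 · (40 choose 37) = 1357896860303360.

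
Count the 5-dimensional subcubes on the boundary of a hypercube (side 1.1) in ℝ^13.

An n-cube has C(n,k)·2^(n-k) k-faces. Here C(13,5)·2^8 = 1287·256 = 329472.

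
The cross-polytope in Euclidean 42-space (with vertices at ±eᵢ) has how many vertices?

An n-cross-polytope has 2n vertices; here n = 42, giving 84.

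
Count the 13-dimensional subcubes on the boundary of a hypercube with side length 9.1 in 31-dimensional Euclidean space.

f_13(31-cube) = (31 choose 13) · 2^18 = 54068006092800.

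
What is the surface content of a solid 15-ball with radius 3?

The surface area of an n-ball is 2π^(n/2) r^(n-1) / Γ(n/2). For n=15, r=3: 45349632·π^7/5005 ≈ 2.73665e+07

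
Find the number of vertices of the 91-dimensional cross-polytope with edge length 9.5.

The 91-dimensional cross-polytope has 2n = 2·91 = 182 vertices.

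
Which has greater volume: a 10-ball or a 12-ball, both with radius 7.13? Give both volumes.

V_10(7.13) ≈ 8.65891e+08. V_12(7.13) ≈ 2.30484e+10. The 12-ball is larger.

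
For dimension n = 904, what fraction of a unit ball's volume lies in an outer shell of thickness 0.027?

1 - (1-0.027)^904 ≈ 1 - 1.795e-11 ≈ (100 - 1.79e-09)%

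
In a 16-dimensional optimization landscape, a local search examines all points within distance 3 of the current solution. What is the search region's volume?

Volume = π^{16/2}·(3)^16/Γ(9) = 4782969·π^8/4480 ≈ 1.01302e+07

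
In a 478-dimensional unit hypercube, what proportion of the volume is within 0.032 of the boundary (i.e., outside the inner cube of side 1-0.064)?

Shell fraction = 1 - (1-0.064)^478 ≈ 1 - 1.861e-14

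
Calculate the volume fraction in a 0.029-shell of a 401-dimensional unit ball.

Shell fraction = 1 - (1-0.029)^401 ≈ 0.999993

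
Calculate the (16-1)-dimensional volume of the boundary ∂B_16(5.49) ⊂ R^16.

|∂B_16(5.49)| ≈ 4.67072e+11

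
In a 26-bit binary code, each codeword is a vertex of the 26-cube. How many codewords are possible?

The 26-cube has 2^26 = 67108864 vertices.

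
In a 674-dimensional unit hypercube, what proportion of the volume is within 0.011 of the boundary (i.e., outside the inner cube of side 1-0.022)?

The inner cube has side 1-2·0.011 = 0.978 and volume (0.978)^674 ≈ 3.079e-07, so the shell holds 0.9999996921 of the volume.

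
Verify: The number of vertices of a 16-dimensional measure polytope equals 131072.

False. The 16-cube has 2^16 = 65536 vertices.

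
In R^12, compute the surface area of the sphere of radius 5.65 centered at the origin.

S_12(5.65) = 2·π^(12/2)·(5.65)^11 / Γ(12/2) ≈ 3.0011e+09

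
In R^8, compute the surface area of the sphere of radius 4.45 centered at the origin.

S = n·V_n(r)/r = 8·V_8(4.45)/4.45 (volume-to-surface relation), giving 1.12201e+06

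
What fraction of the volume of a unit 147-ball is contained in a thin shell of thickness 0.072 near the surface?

Shell fraction = 1 - (1-0.072)^147 ≈ 0.999983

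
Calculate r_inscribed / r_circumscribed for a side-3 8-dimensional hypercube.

Ratio = (s/2)/(s√8/2) = 8^(-1/2) ≈ 0.353553.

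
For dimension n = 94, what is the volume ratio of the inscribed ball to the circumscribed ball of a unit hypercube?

V_in / V_out = (r_in/r_out)^94 = (1/√94)^94 = 94^(-94/2) ≈ 1.83228e-93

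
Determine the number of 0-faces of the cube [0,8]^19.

Choose 0 of 19 axes to span the face (C(19,0) = 1 way), then fix each of the remaining 19 coordinates at one of its two extreme values (2^19 = 524288 ways): 1·524288 = 524288.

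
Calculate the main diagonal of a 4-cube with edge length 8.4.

||(8.4,8.4,...,8.4)|| = √(4)·8.4 = 16.8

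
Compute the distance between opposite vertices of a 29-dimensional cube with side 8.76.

d = √(8.76² + 8.76² + ... + 8.76²) [29 terms] = √(29·8.76²) = 8.76√29 ≈ 47.174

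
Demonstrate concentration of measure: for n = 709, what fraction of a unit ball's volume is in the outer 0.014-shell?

1 - (1-0.014)^709 ≈ 0.999954 ≈ 99.995442%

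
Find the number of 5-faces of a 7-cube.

Choose 5 of 7 axes to span the face (C(7,5) = 21 ways), then fix each of the remaining 2 coordinates at one of its two extreme values (2^2 = 4 ways): 21·4 = 84.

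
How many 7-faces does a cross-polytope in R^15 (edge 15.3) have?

Number of 7-faces = 2^(7+1) · C(15,7+1) = 256 · 6435 = 1647360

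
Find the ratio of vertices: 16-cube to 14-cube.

The 16-cube has 2^16 = 65536 vertices. The 14-cube has 2^14 = 16384 vertices. Ratio: 65536/16384 = 4.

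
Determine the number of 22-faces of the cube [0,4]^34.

An n-cube has C(n,k)·2^(n-k) k-faces. Here C(34,22)·2^12 = 548354040·4096 = 2246058147840.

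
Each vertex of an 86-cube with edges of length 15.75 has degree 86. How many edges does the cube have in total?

An n-cube has n·2^(n-1) edges. With n = 86: 86·38685626227668133590597632 = 3326963855579459488791396352.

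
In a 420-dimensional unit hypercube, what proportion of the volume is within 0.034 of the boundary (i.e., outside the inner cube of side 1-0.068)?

The inner cube has side 1-2·0.034 = 0.932 and volume (0.932)^420 ≈ 1.428e-13, so the shell holds 1 - 1.428e-13 of the volume.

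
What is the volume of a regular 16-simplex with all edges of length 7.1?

V = (7.1^16 / 16!) · √((16+1) / 2^16) ≈ 0.0320995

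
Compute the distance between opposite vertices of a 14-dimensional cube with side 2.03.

||(2.03,2.03,...,2.03)|| = √(14)·2.03 ≈ 7.59556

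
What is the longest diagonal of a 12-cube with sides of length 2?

d = √(2² + 2² + ... + 2²) [12 terms] = √(12·2²) = 2√12 ≈ 6.9282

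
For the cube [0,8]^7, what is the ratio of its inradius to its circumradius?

Ratio = (s/2)/(s√7/2) = 7^(-1/2) ≈ 0.377964.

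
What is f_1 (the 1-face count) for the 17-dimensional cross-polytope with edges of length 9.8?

Number of 1-faces = 2^(1+1) · C(17,1+1) = 4 · 136 = 544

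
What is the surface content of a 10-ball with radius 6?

The surface area of an n-ball is 2π^(n/2) r^(n-1) / Γ(n/2). For n=10, r=6: 839808·π^5 ≈ 2.56998e+08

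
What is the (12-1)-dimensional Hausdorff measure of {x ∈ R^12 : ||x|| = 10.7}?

S_12(10.7) = 2·π^(12/2)·(10.7)^11 / Γ(12/2) ≈ 3.37264e+12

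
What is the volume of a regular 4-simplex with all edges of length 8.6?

V_4 = √(5) · 8.6^4 / (4! · 2^(4/2)) ≈ 127.411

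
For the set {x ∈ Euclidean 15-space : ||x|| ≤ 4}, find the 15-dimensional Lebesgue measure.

Volume = π^{15/2}·(4)^15/Γ(17/2) = 274877906944·π^7/2027025 ≈ 4.09572e+08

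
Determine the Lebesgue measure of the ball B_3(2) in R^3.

Volume = π^{3/2}·(2)^3/Γ(5/2) = 32·π/3 ≈ 33.5103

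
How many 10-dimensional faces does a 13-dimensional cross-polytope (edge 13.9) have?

An n-cross-polytope has 2^(k+1)·C(n,k+1) k-faces. Here 2^11·C(13,11) = 2048·78 = 159744.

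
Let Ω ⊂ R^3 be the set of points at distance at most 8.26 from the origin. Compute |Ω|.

The n-ball volume is π^(n/2)·r^n/Γ(n/2+1). With n=3, r=8.26: V ≈ 2360.63.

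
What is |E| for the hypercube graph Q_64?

Number of 1-faces = C(64,1)·2^(64-1) = 64·9223372036854775808 = 590295810358705651712.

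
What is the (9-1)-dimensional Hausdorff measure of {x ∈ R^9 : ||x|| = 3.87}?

|∂B_9(3.87)| ≈ 1.49365e+06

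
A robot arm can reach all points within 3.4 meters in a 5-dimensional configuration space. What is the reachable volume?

Volume = π^{5/2}·(3.4)^5/Γ(7/2) ≈ 2391.62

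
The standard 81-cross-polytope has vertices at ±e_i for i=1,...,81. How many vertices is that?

The 81-dimensional cross-polytope has 2n = 2·81 = 162 vertices.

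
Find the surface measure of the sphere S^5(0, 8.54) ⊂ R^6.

S = n·V_n(r)/r = 6·V_6(8.54)/8.54 (volume-to-surface relation), giving 1.40844e+06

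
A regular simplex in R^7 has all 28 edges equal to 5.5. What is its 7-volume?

V_7 = √(8) · 5.5^7 / (7! · 2^(7/2)) ≈ 7.55176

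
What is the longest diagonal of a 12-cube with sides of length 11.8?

||(11.8,11.8,...,11.8)|| = √(12)·11.8 ≈ 40.8764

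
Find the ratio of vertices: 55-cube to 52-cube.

The 55-cube has 2^55 = 36028797018963968 vertices. The 52-cube has 2^52 = 4503599627370496 vertices. Ratio: 36028797018963968/4503599627370496 = 8.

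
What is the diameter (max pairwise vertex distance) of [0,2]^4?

d = √(2² + 2² + ... + 2²) [4 terms] = √(4·2²) = 2√4 = 4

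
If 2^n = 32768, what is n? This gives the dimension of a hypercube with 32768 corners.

n = log_2(32768) = 15.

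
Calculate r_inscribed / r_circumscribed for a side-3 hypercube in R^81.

r_in = 3/2 (half the side); r_out = 3√81/2 (half the diagonal). Ratio = 1/√81 ≈ 0.111111.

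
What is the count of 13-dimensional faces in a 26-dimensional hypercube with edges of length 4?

f_13(26-cube) = (26 choose 13) · 2^13 = 85201715200.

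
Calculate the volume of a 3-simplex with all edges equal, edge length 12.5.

Volume = (√2/12) · 12.5³ = 230.178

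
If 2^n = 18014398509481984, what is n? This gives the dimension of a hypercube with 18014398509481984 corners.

Since 2^n = 18014398509481984, we have n = 54.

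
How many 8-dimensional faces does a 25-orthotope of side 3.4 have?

Choose 8 of 25 axes to span the face (C(25,8) = 1081575 ways), then fix each of the remaining 17 coordinates at one of its two extreme values (2^17 = 131072 ways): 1081575·131072 = 141764198400.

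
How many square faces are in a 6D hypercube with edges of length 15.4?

An n-cube has C(n,k)·2^(n-k) k-faces. Here C(6,2)·2^4 = 15·16 = 240.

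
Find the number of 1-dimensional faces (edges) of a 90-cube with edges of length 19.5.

An n-cube has n·2^(n-1) edges. With n = 90: 90·618970019642690137449562112 = 55707301767842112370460590080.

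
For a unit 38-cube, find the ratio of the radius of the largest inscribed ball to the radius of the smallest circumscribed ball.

For an n-cube of any side s, the inradius is s/2 and the circumradius is s√n/2, so the ratio is 1/√38 ≈ 0.162221.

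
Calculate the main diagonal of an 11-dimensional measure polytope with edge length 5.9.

The space diagonal of an n-cube of side s is s√n. Here 5.9·√11 ≈ 19.5681.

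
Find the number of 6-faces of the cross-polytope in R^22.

Each 6-face is the convex hull of 7 vertices, one chosen as ±e_i from each of 7 distinct axes: 2^7·C(22,7) = 21829632.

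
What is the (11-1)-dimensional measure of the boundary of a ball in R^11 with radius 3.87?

S = n·V_n(r)/r = 11·V_11(3.87)/3.87 (volume-to-surface relation), giving 1.56173e+07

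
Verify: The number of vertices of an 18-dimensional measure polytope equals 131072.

False. The 18-cube has 2^18 = 262144 vertices.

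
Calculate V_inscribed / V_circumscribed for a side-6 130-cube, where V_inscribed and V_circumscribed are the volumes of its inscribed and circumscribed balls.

The radii are 6/2 and 6√130/2, so the volume ratio is (1/√130)^130 = 130^{-130/2} ≈ 3.92358e-138.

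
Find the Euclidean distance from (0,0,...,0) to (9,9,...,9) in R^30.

||(9,9,...,9)|| = √(30)·9 ≈ 49.295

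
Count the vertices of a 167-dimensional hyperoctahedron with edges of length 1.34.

The 167-dimensional cross-polytope has 2n = 2·167 = 334 vertices.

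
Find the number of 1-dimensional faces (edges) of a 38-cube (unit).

An n-cube has n·2^(n-1) edges. With n = 38: 38·137438953472 = 5222680231936.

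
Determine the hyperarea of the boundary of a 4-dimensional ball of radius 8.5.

|∂B_4(8.5)| = 4913·π^2/4 ≈ 12122.3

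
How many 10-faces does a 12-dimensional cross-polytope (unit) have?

Each 10-face is the convex hull of 11 vertices, one chosen as ±e_i from each of 11 distinct axes: 2^11·C(12,11) = 24576.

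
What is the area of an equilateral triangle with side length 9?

Area = (√3/4) · 9² = 35.074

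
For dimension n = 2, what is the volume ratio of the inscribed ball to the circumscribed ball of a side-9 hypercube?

Volume scales as r^n, and r_in/r_out = 1/√2, giving (1/√2)^2 ≈ 0.5.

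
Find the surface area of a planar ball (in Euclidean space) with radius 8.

The surface area of an n-ball is 2π^(n/2) r^(n-1) / Γ(n/2). For n=2, r=8: 2πr = 2π·8 ≈ 50.2655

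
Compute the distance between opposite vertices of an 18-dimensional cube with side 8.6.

The space diagonal of an n-cube of side s is s√n. Here 8.6·√18 ≈ 36.4867.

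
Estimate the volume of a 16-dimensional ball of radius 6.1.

Volume = π^{16/2}·(6.1)^16/Γ(9) ≈ 8.6488e+11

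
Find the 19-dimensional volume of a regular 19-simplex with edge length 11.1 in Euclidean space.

V_19 = √(20) · 11.1^19 / (19! · 2^(19/2)) ≈ 3.68784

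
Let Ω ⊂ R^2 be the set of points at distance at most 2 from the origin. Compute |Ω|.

V_2(2) = π^(2/2) · (2)^2 / Γ(2/2 + 1) = 4·π ≈ 12.5664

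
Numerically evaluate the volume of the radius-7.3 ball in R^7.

V_7(7.3) = π^(7/2) · (7.3)^7 / Γ(7/2 + 1) ≈ 5.21964e+06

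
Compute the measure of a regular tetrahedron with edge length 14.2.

Volume = (√2/12) · 14.2³ = 337.442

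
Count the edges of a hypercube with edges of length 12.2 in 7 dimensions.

Each of the 2^7 = 128 vertices has degree 7; total edges = 7·2^7/2 = 448.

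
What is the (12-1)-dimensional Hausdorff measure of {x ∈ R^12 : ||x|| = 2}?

The surface area of an n-ball is 2π^(n/2) r^(n-1) / Γ(n/2). For n=12, r=2: 512·π^6/15 ≈ 32815.4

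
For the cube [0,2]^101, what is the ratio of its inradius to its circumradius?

For an n-cube of any side s, the inradius is s/2 and the circumradius is s√n/2, so the ratio is 1/√101 ≈ 0.0995037.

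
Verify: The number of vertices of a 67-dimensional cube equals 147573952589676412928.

True. The 67-cube has 2^67 = 147573952589676412928 vertices.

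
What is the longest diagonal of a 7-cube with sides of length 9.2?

The space diagonal of an n-cube of side s is s√n. Here 9.2·√7 ≈ 24.3409.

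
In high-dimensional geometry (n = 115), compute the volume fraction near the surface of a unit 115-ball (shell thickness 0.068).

1 - (1-0.068)^115 ≈ 0.999696 ≈ 99.9696%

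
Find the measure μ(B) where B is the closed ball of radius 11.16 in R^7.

Volume = π^{7/2}·(11.16)^7/Γ(9/2) ≈ 1.01866e+08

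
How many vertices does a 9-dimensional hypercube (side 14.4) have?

The 9-cube has 2^9 = 512 vertices.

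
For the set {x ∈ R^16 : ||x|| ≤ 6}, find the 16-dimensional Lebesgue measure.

Volume = π^{16/2}·(6)^16/Γ(9) = 2448880128·π^8/35 ≈ 6.63894e+11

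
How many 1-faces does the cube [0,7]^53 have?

Each of the 2^53 = 9007199254740992 vertices has degree 53; total edges = 53·2^53/2 = 238690780250636288.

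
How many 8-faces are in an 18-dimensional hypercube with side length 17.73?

An n-cube has C(n,k)·2^(n-k) k-faces. Here C(18,8)·2^10 = 43758·1024 = 44808192.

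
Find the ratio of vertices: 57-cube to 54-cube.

The 57-cube has 2^57 = 144115188075855872 vertices. The 54-cube has 2^54 = 18014398509481984 vertices. Ratio: 144115188075855872/18014398509481984 = 8.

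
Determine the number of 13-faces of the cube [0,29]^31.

Choose 13 of 31 axes to span the face (C(31,13) = 206253075 ways), then fix each of the remaining 18 coordinates at one of its two extreme values (2^18 = 262144 ways): 206253075·262144 = 54068006092800.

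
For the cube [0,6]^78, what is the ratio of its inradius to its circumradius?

r_in / r_out = (6/2) / (6√78/2) = 1/√78 ≈ 0.113228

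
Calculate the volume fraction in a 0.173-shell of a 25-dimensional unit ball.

1 - (1-0.173)^25 ≈ 0.991338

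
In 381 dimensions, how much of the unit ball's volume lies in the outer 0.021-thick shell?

Shell fraction = 1 - (1-0.021)^381 ≈ 0.999692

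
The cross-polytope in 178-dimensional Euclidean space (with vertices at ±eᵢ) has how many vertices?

An n-cross-polytope has 2n vertices; here n = 178, giving 356.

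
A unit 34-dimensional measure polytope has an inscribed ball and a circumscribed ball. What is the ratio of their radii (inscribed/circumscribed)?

r_in = 1/2 (half the side); r_out = 1√34/2 (half the diagonal). Ratio = 1/√34 ≈ 0.171499.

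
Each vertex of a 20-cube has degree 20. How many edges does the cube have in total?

Number of 1-faces = C(20,1)·2^(20-1) = 20·524288 = 10485760.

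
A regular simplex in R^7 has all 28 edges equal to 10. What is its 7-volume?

Volume = 10^7 · √(8/2^7) / 7! ≈ 496.032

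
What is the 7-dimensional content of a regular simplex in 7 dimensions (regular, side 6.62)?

V_7 = √(8) · 6.62^7 / (7! · 2^(7/2)) ≈ 27.6386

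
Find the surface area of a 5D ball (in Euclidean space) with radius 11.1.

The surface area of an n-ball is 2π^(n/2) r^(n-1) / Γ(n/2). For n=5, r=11.1: 399540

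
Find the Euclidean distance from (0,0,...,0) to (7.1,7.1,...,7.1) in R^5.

Diagonal = √5 · 7.1 ≈ 15.8761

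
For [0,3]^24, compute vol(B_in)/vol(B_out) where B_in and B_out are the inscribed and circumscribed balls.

V_in/V_out = n^(-n/2) = 24^(-24/2) ≈ 2.7382e-17.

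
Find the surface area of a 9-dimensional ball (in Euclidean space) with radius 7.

S_9(7) = 2·π^(9/2)·(7)^8 / Γ(9/2) = 26353376·π^4/15 ≈ 1.71137e+08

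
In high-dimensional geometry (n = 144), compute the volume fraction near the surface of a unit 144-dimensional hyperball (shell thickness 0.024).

1 - (1-0.024)^144 ≈ 0.969747 ≈ 96.97%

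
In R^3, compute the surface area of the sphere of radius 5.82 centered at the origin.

The surface area of an n-ball is 2π^(n/2) r^(n-1) / Γ(n/2). For n=3, r=5.82: 4πr² = 4π·(5.82)² ≈ 425.653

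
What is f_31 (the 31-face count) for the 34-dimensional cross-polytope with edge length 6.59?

Number of 31-faces = 2^(31+1) · C(34,31+1) = 4294967296 · 561 = 2409476653056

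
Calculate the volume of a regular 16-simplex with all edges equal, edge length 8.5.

V_16 = √(17) · 8.5^16 / (16! · 2^(16/2)) ≈ 0.571568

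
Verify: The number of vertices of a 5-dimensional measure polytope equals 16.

False. The 5-cube has 2^5 = 32 vertices.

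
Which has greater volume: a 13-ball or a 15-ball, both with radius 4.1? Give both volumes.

V_13(4.1) ≈ 8.42425e+07. V_15(4.1) ≈ 5.93182e+08. The 15-ball is larger.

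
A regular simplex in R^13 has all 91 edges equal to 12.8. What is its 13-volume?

Volume = 12.8^13 · √(14/2^13) / 13! ≈ 1643.68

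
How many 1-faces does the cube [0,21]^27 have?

Each of the 2^27 = 134217728 vertices has degree 27; total edges = 27·2^27/2 = 1811939328.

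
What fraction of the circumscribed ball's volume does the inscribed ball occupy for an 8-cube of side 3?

The radii are 3/2 and 3√8/2, so the volume ratio is (1/√8)^8 = 8^{-8/2} ≈ 0.000244141.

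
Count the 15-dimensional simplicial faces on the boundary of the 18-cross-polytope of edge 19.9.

f_15(18-orthoplex) = 2^16 · (18 choose 16) = 10027008.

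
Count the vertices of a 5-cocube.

An n-cross-polytope has 2n vertices; here n = 5, giving 10.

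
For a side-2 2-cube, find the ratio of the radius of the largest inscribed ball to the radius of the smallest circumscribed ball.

r_in = 2/2 (half the side); r_out = 2√2/2 (half the diagonal). Ratio = 1/√2 ≈ 0.707107.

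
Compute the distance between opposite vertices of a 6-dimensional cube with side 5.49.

||(5.49,5.49,...,5.49)|| = √(6)·5.49 ≈ 13.4477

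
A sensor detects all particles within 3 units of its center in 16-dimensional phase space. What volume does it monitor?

The n-ball volume is π^(n/2)·r^n/Γ(n/2+1). With n=16, r=3: V = 4782969·π^8/4480 ≈ 1.01302e+07.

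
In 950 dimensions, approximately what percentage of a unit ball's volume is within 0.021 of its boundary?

1 - (1-0.021)^950 ≈ 0.9999999982 ≈ (100 - 1.75e-07)%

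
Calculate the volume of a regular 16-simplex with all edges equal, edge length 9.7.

Volume = 9.7^16 · √(17/2^16) / 16! ≈ 4.72838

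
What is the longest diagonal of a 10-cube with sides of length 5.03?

||(5.03,5.03,...,5.03)|| = √(10)·5.03 ≈ 15.9063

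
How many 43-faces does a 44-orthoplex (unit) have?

An n-cross-polytope has 2^(k+1)·C(n,k+1) k-faces. Here 2^44·C(44,44) = 17592186044416·1 = 17592186044416.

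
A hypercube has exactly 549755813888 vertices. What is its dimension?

2^n = 549755813888 ⇒ n = log_2(549755813888) = 39.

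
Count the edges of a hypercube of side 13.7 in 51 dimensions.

The 51-cube has n·2^(n-1) = 51·2^50 = 51·1125899906842624 = 57420895248973824 edges.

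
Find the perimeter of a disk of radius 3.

S = n·V_n(r)/r = 2·V_2(3)/3 (volume-to-surface relation), giving 2πr = 2π·3 ≈ 18.8496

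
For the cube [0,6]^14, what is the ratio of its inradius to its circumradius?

Ratio = (s/2)/(s√14/2) = 14^(-1/2) ≈ 0.267261.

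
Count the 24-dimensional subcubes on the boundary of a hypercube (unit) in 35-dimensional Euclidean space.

Choose 24 of 35 axes to span the face (C(35,24) = 417225900 ways), then fix each of the remaining 11 coordinates at one of its two extreme values (2^11 = 2048 ways): 417225900·2048 = 854478643200.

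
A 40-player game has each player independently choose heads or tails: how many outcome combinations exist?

An n-cube has 2^n vertices; for n = 40 that is 2^40 = 1099511627776.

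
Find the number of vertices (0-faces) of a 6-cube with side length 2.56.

Number of 0-faces = C(6,0) · 2^(6-0) = 1 · 64 = 64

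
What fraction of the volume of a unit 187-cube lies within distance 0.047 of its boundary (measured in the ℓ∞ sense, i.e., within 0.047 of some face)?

The inner cube has side 1-2·0.047 = 0.906 and volume (0.906)^187 ≈ 9.616e-09, so the shell holds 0.9999999904 of the volume.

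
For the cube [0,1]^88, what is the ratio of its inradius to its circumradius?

r_in = 1/2 (half the side); r_out = 1√88/2 (half the diagonal). Ratio = 1/√88 ≈ 0.1066.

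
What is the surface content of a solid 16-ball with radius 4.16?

|∂B_16(4.16)| ≈ 7.28112e+09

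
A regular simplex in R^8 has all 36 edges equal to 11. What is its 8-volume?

For a regular n-simplex with edge a, V = (a^n / n!)·√((n+1)/2^n). With a=11, n=8: V ≈ 996.833.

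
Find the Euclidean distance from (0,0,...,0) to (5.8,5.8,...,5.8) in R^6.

The space diagonal of an n-cube of side s is s√n. Here 5.8·√6 ≈ 14.207.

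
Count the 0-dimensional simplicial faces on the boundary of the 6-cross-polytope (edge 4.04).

f_0(6-orthoplex) = 2^1 · (6 choose 1) = 12.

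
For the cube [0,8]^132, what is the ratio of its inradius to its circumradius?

r_in / r_out = (8/2) / (8√132/2) = 1/√132 ≈ 0.0870388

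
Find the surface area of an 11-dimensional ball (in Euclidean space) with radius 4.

S_11(4) = 2·π^(11/2)·(4)^10 / Γ(11/2) = 67108864·π^5/945 ≈ 2.17319e+07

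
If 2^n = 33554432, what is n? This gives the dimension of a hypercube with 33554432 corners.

n = log_2(33554432) = 25.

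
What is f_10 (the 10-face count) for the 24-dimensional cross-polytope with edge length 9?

f_10(24-orthoplex) = 2^11 · (24 choose 11) = 5112102912.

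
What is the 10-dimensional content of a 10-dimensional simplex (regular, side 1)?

For a regular n-simplex with edge a, V = (a^n / n!)·√((n+1)/2^n). With a=1, n=10: V ≈ 2.85617e-08.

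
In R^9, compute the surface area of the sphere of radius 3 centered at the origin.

S_9(3) = 2·π^(9/2)·(3)^8 / Γ(9/2) = 69984·π^4/35 ≈ 194774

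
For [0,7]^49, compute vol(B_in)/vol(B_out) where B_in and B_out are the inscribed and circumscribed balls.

V_in / V_out = (r_in/r_out)^49 = (1/√49)^49 = 49^(-49/2) ≈ 3.89221e-42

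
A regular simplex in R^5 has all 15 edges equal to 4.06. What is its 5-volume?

V_5 = √(6) · 4.06^5 / (5! · 2^(5/2)) ≈ 3.98061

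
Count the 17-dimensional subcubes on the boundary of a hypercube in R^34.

An n-cube has C(n,k)·2^(n-k) k-faces. Here C(34,17)·2^17 = 2333606220·131072 = 305870434467840.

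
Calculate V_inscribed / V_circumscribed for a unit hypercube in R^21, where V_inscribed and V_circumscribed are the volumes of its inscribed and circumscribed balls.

Volume scales as r^n, and r_in/r_out = 1/√21, giving (1/√21)^21 ≈ 1.30827e-14.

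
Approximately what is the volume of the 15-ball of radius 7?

The n-ball volume is π^(n/2)·r^n/Γ(n/2+1). With n=15, r=7: V = 173625106649344·π^7/289575 ≈ 1.81093e+12.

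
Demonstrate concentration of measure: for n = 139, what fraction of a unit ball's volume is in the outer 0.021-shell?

1 - (1-0.021)^139 ≈ 0.947665 ≈ 94.77%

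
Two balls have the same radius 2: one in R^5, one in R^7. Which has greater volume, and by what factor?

V_5(2) ≈ 168.441, V_7(2) ≈ 604.77. The 7-ball is larger by a factor of 3.59.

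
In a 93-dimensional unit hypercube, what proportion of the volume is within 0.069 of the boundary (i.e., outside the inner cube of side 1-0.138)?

The inner cube has side 1-2·0.069 = 0.862 and volume (0.862)^93 ≈ 1.005e-06, so the shell holds 0.999998995 of the volume.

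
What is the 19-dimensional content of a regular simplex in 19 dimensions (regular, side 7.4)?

For a regular n-simplex with edge a, V = (a^n / n!)·√((n+1)/2^n). With a=7.4, n=19: V ≈ 0.00166356.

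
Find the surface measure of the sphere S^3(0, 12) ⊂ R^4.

The surface area of an n-ball is 2π^(n/2) r^(n-1) / Γ(n/2). For n=4, r=12: 3456·π^2 ≈ 34109.4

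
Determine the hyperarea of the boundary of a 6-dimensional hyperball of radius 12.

S = n·V_n(r)/r = 6·V_6(12)/12 (volume-to-surface relation), giving 248832·π^3 ≈ 7.71535e+06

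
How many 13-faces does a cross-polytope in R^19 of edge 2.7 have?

Number of 13-faces = 2^(13+1) · C(19,13+1) = 16384 · 11628 = 190513152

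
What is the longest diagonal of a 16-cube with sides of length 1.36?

The space diagonal of an n-cube of side s is s√n. Here 1.36·√16 = 5.44.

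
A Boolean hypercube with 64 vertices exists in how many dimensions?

n = log_2(64) = 6.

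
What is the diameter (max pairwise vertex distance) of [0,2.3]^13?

||(2.3,2.3,...,2.3)|| = √(13)·2.3 ≈ 8.29277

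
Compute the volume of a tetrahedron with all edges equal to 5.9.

Volume = (√2/12) · 5.9³ = 24.2041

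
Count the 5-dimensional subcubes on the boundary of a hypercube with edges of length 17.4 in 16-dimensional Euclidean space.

Choose 5 of 16 axes to span the face (C(16,5) = 4368 ways), then fix each of the remaining 11 coordinates at one of its two extreme values (2^11 = 2048 ways): 4368·2048 = 8945664.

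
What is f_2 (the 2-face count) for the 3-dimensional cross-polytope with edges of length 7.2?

Number of 2-faces = 2^(2+1) · C(3,2+1) = 8 · 1 = 8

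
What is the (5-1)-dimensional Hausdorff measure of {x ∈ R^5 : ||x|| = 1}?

S = n·V_n(r)/r = 5·V_5(1)/1 (volume-to-surface relation), giving 8·π^2/3 ≈ 26.3189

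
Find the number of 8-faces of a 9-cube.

An n-cube has C(n,k)·2^(n-k) k-faces. Here C(9,8)·2^1 = 9·2 = 18.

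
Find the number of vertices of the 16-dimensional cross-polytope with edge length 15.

Number of vertices = 2n = 32.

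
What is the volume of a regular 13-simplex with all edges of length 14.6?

V_13 = √(14) · 14.6^13 / (13! · 2^(13/2)) ≈ 9092.34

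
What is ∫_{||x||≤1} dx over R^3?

V = 4·π/3 ≈ 4.18879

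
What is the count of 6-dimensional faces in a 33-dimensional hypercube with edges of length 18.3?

f_6(33-cube) = (33 choose 6) · 2^27 = 148655260565504.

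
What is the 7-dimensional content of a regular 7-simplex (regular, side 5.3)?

V_7 = √(8) · 5.3^7 / (7! · 2^(7/2)) ≈ 5.82694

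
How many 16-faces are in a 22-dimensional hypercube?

Number of 16-faces = C(22,16) · 2^(22-16) = 74613 · 64 = 4775232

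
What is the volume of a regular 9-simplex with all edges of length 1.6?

For a regular n-simplex with edge a, V = (a^n / n!)·√((n+1)/2^n). With a=1.6, n=9: V ≈ 2.64656e-05.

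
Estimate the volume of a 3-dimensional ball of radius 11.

V = 5324·π/3 ≈ 5575.28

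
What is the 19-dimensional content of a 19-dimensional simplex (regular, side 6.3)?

For a regular n-simplex with edge a, V = (a^n / n!)·√((n+1)/2^n). With a=6.3, n=19: V ≈ 7.81818e-05.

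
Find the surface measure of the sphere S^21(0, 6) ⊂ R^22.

S = n·V_n(r)/r = 22·V_22(6)/6 (volume-to-surface relation), giving 2115832430592·π^11/175 ≈ 3.55707e+15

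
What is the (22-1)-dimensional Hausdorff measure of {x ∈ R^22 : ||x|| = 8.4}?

S = n·V_n(r)/r = 22·V_22(8.4)/8.4 (volume-to-surface relation), giving 4.16659e+18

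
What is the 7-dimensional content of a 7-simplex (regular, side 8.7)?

Volume = 8.7^7 · √(8/2^7) / 7! ≈ 187.13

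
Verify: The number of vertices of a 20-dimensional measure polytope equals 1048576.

True. The 20-cube has 2^20 = 1048576 vertices.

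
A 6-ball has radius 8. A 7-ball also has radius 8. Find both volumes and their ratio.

V_6(8) ≈ 1.35468e+06. V_7(8) ≈ 9.90855e+06. Ratio V_6/V_7 ≈ 0.1367.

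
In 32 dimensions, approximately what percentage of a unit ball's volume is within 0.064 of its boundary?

1 - (1-0.064)^32 ≈ 0.879544 ≈ 87.95%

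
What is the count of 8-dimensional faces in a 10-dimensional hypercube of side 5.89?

Choose 8 of 10 axes to span the face (C(10,8) = 45 ways), then fix each of the remaining 2 coordinates at one of its two extreme values (2^2 = 4 ways): 45·4 = 180.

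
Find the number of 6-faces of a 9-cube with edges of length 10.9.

Number of 6-faces = C(9,6) · 2^(9-6) = 84 · 8 = 672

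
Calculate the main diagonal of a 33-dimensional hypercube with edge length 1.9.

d = √(1.9² + 1.9² + ... + 1.9²) [33 terms] = √(33·1.9²) = 1.9√33 ≈ 10.9147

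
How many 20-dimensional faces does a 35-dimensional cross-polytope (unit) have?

Each 20-face is the convex hull of 21 vertices, one chosen as ±e_i from each of 21 distinct axes: 2^21·C(35,21) = 4865307495628800.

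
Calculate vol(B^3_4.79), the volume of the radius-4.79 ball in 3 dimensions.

Volume = π^{3/2}·(4.79)^3/Γ(5/2) ≈ 460.357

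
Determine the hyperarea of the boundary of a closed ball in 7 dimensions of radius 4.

S = n·V_n(r)/r = 7·V_7(4)/4 (volume-to-surface relation), giving 65536·π^3/15 ≈ 135468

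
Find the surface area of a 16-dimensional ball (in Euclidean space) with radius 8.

The surface area of an n-ball is 2π^(n/2) r^(n-1) / Γ(n/2). For n=16, r=8: 4398046511104·π^8/315 ≈ 1.32479e+14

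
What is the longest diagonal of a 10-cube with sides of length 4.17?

The space diagonal of an n-cube of side s is s√n. Here 4.17·√10 ≈ 13.1867.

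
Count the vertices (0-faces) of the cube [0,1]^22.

The 22-cube has 2^22 = 4194304 vertices.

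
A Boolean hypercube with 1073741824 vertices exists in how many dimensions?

Since 2^n = 1073741824, we have n = 30.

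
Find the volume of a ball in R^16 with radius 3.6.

Volume = π^{16/2}·(3.6)^16/Γ(9) ≈ 1.87292e+08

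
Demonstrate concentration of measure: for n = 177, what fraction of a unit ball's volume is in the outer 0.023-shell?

1 - (1-0.023)^177 ≈ 0.983732 ≈ 98.37%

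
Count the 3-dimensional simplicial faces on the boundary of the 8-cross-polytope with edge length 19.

f_3(8-orthoplex) = 2^4 · (8 choose 4) = 1120.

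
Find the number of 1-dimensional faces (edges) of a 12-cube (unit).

The 12-cube has n·2^(n-1) = 12·2^11 = 12·2048 = 24576 edges.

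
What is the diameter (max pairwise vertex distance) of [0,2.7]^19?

Diagonal = √19 · 2.7 ≈ 11.769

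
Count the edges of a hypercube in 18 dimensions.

An n-cube has n·2^(n-1) edges. With n = 18: 18·131072 = 2359296.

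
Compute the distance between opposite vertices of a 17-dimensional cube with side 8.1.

d = √(8.1² + 8.1² + ... + 8.1²) [17 terms] = √(17·8.1²) = 8.1√17 ≈ 33.3972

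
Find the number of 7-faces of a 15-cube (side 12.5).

An n-cube has C(n,k)·2^(n-k) k-faces. Here C(15,7)·2^8 = 6435·256 = 1647360.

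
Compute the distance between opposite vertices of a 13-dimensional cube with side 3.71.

d = √(3.71² + 3.71² + ... + 3.71²) [13 terms] = √(13·3.71²) = 3.71√13 ≈ 13.3766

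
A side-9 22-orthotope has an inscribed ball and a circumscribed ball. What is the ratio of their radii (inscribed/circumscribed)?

For an n-cube of any side s, the inradius is s/2 and the circumradius is s√n/2, so the ratio is 1/√22 ≈ 0.213201.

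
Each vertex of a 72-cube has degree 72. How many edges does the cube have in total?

Number of 1-faces = C(72,1)·2^(72-1) = 72·2361183241434822606848 = 170005193383307227693056.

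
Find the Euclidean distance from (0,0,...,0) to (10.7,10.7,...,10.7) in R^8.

Diagonal = √8 · 10.7 ≈ 30.2642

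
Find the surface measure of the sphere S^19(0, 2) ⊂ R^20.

S = n·V_n(r)/r = 20·V_20(2)/2 (volume-to-surface relation), giving 8192·π^10/2835 ≈ 270605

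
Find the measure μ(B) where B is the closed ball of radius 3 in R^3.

V_3(3) = π^(3/2) · (3)^3 / Γ(3/2 + 1) = 36·π ≈ 113.097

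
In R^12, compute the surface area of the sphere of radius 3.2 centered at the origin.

S_12(3.2) = 2·π^(12/2)·(3.2)^11 / Γ(12/2) ≈ 5.77295e+06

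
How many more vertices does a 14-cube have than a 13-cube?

The 14-cube has 2^14 = 16384 vertices. The 13-cube has 2^13 = 8192 vertices. Difference: 16384 - 8192 = 8192.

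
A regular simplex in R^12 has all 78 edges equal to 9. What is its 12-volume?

V = (9^12 / 12!) · √((12+1) / 2^12) ≈ 33.2173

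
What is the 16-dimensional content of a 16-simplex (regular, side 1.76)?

Volume = 1.76^16 · √(17/2^16) / 16! ≈ 6.52481e-12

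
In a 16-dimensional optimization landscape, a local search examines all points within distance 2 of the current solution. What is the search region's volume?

Volume = π^{16/2}·(2)^16/Γ(9) = 512·π^8/315 ≈ 15422.6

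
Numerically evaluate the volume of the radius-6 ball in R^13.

V = 61917364224·π^6/5005 ≈ 1.18934e+10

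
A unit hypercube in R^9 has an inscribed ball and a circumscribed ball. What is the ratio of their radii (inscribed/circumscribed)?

r_in = 1/2 (half the side); r_out = 1√9/2 (half the diagonal). Ratio = 1/√9 ≈ 0.333333.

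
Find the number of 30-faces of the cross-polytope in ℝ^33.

Each 30-face is the convex hull of 31 vertices, one chosen as ±e_i from each of 31 distinct axes: 2^31·C(33,31) = 1133871366144.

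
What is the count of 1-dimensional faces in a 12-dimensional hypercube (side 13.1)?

Choose 1 of 12 axes to span the face (C(12,1) = 12 ways), then fix each of the remaining 11 coordinates at one of its two extreme values (2^11 = 2048 ways): 12·2048 = 24576.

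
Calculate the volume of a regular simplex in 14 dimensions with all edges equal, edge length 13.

V_14 = √(15) · 13^14 / (14! · 2^(14/2)) ≈ 1366.58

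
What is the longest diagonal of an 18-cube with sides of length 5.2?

d = √(5.2² + 5.2² + ... + 5.2²) [18 terms] = √(18·5.2²) = 5.2√18 ≈ 22.0617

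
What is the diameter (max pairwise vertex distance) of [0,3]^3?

The space diagonal of an n-cube of side s is s√n. Here 3·√3 ≈ 5.19615.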